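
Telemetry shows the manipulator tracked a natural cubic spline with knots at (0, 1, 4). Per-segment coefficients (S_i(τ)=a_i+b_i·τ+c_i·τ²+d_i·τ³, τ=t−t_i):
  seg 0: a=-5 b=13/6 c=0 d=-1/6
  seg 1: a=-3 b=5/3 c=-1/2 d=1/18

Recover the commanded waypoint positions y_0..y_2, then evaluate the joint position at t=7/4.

y_0=-5 y_1=-3 y_2=-1
S(7/4) = -257/128

y_0 = S_0(0) = a_0 = -5
y_1 = S_1(0) = a_1 = -3
y_2 = S_1(3) = -1
t_q=7/4 is in segment 1 (τ=3/4); S_1(τ)=-257/128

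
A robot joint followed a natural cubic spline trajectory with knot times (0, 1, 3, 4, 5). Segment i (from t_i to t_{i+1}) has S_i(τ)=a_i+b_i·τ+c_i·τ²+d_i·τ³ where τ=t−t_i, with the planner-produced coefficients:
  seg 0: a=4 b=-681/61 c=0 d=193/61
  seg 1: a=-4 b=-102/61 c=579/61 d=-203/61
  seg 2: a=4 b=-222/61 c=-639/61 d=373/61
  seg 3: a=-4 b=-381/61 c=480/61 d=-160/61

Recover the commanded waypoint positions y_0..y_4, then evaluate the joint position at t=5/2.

y_0 = S_0(0) = a_0 = 4
y_1 = S_1(0) = a_1 = -4
y_2 = S_2(0) = a_2 = 4
y_3 = S_3(0) = a_3 = -4
y_4 = S_3(1) = -5
t_q=5/2 is in segment 1 (τ=3/2); S_1(τ)=1765/488

y_0=4 y_1=-4 y_2=4 y_3=-4 y_4=-5
S(5/2) = 1765/488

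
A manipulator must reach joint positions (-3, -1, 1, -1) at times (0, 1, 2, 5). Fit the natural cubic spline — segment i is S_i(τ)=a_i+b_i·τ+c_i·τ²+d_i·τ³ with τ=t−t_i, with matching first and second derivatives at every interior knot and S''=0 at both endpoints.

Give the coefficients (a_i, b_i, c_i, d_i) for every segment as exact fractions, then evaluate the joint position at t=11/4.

  seg 0: a=-3 b=178/93 c=0 d=8/93
  seg 1: a=-1 b=202/93 c=8/31 d=-40/93
  seg 2: a=1 b=130/93 c=-32/31 d=32/279
S(11/4) = 47/31

Δ: Δ0=2, Δ1=2, Δ2=-2/3
row 1: diag=4, rhs=0; c'=1/4, d'=0
row 2: denom=8−1·1/4=31/4; d'=(-16−1·0)/(31/4)=-64/31
back: M2=-64/31
back: M1=0−1/4·-64/31=16/31
M: M0=0, M1=16/31, M2=-64/31, M3=0
seg 0: a=-3, c=M0/2=0, d=(M1−M0)/(6·1)=8/93, b=Δ0−h0·(2M0+M1)/6=178/93
seg 1: a=-1, c=M1/2=8/31, d=(M2−M1)/(6·1)=-40/93, b=Δ1−h1·(2M1+M2)/6=202/93
seg 2: a=1, c=M2/2=-32/31, d=(M3−M2)/(6·3)=32/279, b=Δ2−h2·(2M2+M3)/6=130/93
t_q=11/4 → seg 2, τ=3/4; S=1+130/93·τ+-32/31·τ²+32/279·τ³=47/31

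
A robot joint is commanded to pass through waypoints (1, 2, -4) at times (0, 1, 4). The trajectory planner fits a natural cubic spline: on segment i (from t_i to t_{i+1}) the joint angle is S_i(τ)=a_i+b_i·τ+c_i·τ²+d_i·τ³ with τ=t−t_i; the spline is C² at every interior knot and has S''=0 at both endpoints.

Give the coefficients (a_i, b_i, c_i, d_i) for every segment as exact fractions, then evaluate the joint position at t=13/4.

  seg 0: a=1 b=11/8 c=0 d=-3/8
  seg 1: a=2 b=1/4 c=-9/8 d=1/8
S(13/4) = -875/512

Δ: Δ0=1, Δ1=-2
row 1: diag=8, rhs=-18; c'=3/8, d'=-9/4
back: M1=-9/4
M: M0=0, M1=-9/4, M2=0
seg 0: a=1, c=M0/2=0, d=(M1−M0)/(6·1)=-3/8, b=Δ0−h0·(2M0+M1)/6=11/8
seg 1: a=2, c=M1/2=-9/8, d=(M2−M1)/(6·3)=1/8, b=Δ1−h1·(2M1+M2)/6=1/4
t_q=13/4 → seg 1, τ=9/4; S=2+1/4·τ+-9/8·τ²+1/8·τ³=-875/512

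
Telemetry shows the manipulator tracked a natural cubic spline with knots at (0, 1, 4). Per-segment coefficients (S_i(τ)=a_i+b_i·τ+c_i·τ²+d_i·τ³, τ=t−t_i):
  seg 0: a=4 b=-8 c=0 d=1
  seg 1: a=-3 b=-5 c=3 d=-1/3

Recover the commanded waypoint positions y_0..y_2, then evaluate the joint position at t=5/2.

y_0=4 y_1=-3 y_2=0
S(5/2) = -39/8

y_0 = S_0(0) = a_0 = 4
y_1 = S_1(0) = a_1 = -3
y_2 = S_1(3) = 0
t_q=5/2 is in segment 1 (τ=3/2); S_1(τ)=-39/8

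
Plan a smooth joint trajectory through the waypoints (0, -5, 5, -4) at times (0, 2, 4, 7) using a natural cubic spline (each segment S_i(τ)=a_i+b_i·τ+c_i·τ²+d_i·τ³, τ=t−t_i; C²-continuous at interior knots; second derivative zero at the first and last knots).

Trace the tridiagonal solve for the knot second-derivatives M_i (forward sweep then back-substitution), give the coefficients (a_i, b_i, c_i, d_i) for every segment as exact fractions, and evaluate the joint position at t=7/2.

Δ: Δ0=-5/2, Δ1=5, Δ2=-3
row 1: diag=8, rhs=45; c'=1/4, d'=45/8
row 2: denom=10−2·1/4=19/2; d'=(-48−2·45/8)/(19/2)=-237/38
back: M2=-237/38
back: M1=45/8−1/4·-237/38=273/38
M: M0=0, M1=273/38, M2=-237/38, M3=0
seg 0: a=0, c=M0/2=0, d=(M1−M0)/(6·2)=91/152, b=Δ0−h0·(2M0+M1)/6=-93/19
seg 1: a=-5, c=M1/2=273/76, d=(M2−M1)/(6·2)=-85/76, b=Δ1−h1·(2M1+M2)/6=87/38
seg 2: a=5, c=M2/2=-237/76, d=(M3−M2)/(6·3)=79/228, b=Δ2−h2·(2M2+M3)/6=123/38
t_q=7/2 → seg 1, τ=3/2; S=-5+87/38·τ+273/76·τ²+-85/76·τ³=1667/608

  seg 0: a=0 b=-93/19 c=0 d=91/152
  seg 1: a=-5 b=87/38 c=273/76 d=-85/76
  seg 2: a=5 b=123/38 c=-237/76 d=79/228
S(7/2) = 1667/608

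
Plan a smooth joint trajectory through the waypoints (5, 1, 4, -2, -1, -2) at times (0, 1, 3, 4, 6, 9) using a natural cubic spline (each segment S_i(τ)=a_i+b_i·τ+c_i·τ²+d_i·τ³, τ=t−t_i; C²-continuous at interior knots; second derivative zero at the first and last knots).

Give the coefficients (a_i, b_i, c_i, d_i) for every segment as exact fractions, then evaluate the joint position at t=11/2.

Δ: Δ0=-4, Δ1=3/2, Δ2=-6, Δ3=1/2, Δ4=-1/3
row 1: diag=6, rhs=33; c'=1/3, d'=11/2
row 2: denom=6−2·1/3=16/3; d'=(-45−2·11/2)/(16/3)=-21/2
row 3: denom=6−1·3/16=93/16; d'=(39−1·-21/2)/(93/16)=264/31
row 4: denom=10−2·32/93=866/93; d'=(-5−2·264/31)/(866/93)=-2049/866
back: M4=-2049/866
back: M3=264/31−32/93·-2049/866=4040/433
back: M2=-21/2−3/16·4040/433=-5304/433
back: M1=11/2−1/3·-5304/433=8299/866
M: M0=0, M1=8299/866, M2=-5304/433, M3=4040/433, M4=-2049/866, M5=0
seg 0: a=5, c=M0/2=0, d=(M1−M0)/(6·1)=8299/5196, b=Δ0−h0·(2M0+M1)/6=-29083/5196
seg 1: a=1, c=M1/2=8299/1732, d=(M2−M1)/(6·2)=-18907/10392, b=Δ1−h1·(2M1+M2)/6=-2093/2598
seg 2: a=4, c=M2/2=-2652/433, d=(M3−M2)/(6·1)=4672/1299, b=Δ2−h2·(2M2+M3)/6=-4510/1299
seg 3: a=-2, c=M3/2=2020/433, d=(M4−M3)/(6·2)=-10129/10392, b=Δ3−h3·(2M3+M4)/6=-6406/1299
seg 4: a=-1, c=M4/2=-2049/1732, d=(M5−M4)/(6·3)=683/5196, b=Δ4−h4·(2M4+M5)/6=5281/2598
t_q=11/2 → seg 3, τ=3/2; S=-2+-6406/1299·τ+2020/433·τ²+-10129/10392·τ³=-60697/27712

  seg 0: a=5 b=-29083/5196 c=0 d=8299/5196
  seg 1: a=1 b=-2093/2598 c=8299/1732 d=-18907/10392
  seg 2: a=4 b=-4510/1299 c=-2652/433 d=4672/1299
  seg 3: a=-2 b=-6406/1299 c=2020/433 d=-10129/10392
  seg 4: a=-1 b=5281/2598 c=-2049/1732 d=683/5196
S(11/2) = -60697/27712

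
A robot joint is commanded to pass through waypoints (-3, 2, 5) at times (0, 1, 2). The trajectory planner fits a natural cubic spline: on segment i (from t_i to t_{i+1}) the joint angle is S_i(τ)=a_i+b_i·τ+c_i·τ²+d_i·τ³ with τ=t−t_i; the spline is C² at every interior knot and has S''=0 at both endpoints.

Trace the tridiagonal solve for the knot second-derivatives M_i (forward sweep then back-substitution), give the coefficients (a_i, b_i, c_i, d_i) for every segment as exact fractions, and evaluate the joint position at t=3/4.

Δ: Δ0=5, Δ1=3
row 1: diag=4, rhs=-12; c'=1/4, d'=-3
back: M1=-3
M: M0=0, M1=-3, M2=0
seg 0: a=-3, c=M0/2=0, d=(M1−M0)/(6·1)=-1/2, b=Δ0−h0·(2M0+M1)/6=11/2
seg 1: a=2, c=M1/2=-3/2, d=(M2−M1)/(6·1)=1/2, b=Δ1−h1·(2M1+M2)/6=4
t_q=3/4 → seg 0, τ=3/4; S=-3+11/2·τ+0·τ²+-1/2·τ³=117/128

  seg 0: a=-3 b=11/2 c=0 d=-1/2
  seg 1: a=2 b=4 c=-3/2 d=1/2
S(3/4) = 117/128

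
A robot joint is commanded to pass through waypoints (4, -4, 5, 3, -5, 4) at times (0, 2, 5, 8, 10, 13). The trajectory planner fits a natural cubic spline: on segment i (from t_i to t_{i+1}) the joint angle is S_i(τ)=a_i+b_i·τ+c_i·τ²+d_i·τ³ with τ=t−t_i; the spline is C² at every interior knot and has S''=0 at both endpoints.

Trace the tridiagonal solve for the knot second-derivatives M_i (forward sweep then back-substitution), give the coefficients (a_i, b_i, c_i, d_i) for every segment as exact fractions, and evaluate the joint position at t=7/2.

Δ: Δ0=-4, Δ1=3, Δ2=-2/3, Δ3=-4, Δ4=3
row 1: diag=10, rhs=42; c'=3/10, d'=21/5
row 2: denom=12−3·3/10=111/10; d'=(-22−3·21/5)/(111/10)=-346/111
row 3: denom=10−3·10/37=340/37; d'=(-20−3·-346/111)/(340/37)=-197/170
row 4: denom=10−2·37/170=813/85; d'=(42−2·-197/170)/(813/85)=3767/813
back: M4=3767/813
back: M3=-197/170−37/170·3767/813=-1762/813
back: M2=-346/111−10/37·-1762/813=-686/271
back: M1=21/5−3/10·-686/271=1344/271
M: M0=0, M1=1344/271, M2=-686/271, M3=-1762/813, M4=3767/813, M5=0
seg 0: a=4, c=M0/2=0, d=(M1−M0)/(6·2)=112/271, b=Δ0−h0·(2M0+M1)/6=-1532/271
seg 1: a=-4, c=M1/2=672/271, d=(M2−M1)/(6·3)=-1015/2439, b=Δ1−h1·(2M1+M2)/6=-188/271
seg 2: a=5, c=M2/2=-343/271, d=(M3−M2)/(6·3)=148/7317, b=Δ2−h2·(2M2+M3)/6=799/271
seg 3: a=3, c=M3/2=-881/813, d=(M4−M3)/(6·2)=1843/3252, b=Δ3−h3·(2M3+M4)/6=-1111/271
seg 4: a=-5, c=M4/2=3767/1626, d=(M5−M4)/(6·3)=-3767/14634, b=Δ4−h4·(2M4+M5)/6=-1328/813
t_q=7/2 → seg 1, τ=3/2; S=-4+-188/271·τ+672/271·τ²+-1015/2439·τ³=-1877/2168

  seg 0: a=4 b=-1532/271 c=0 d=112/271
  seg 1: a=-4 b=-188/271 c=672/271 d=-1015/2439
  seg 2: a=5 b=799/271 c=-343/271 d=148/7317
  seg 3: a=3 b=-1111/271 c=-881/813 d=1843/3252
  seg 4: a=-5 b=-1328/813 c=3767/1626 d=-3767/14634
S(7/2) = -1877/2168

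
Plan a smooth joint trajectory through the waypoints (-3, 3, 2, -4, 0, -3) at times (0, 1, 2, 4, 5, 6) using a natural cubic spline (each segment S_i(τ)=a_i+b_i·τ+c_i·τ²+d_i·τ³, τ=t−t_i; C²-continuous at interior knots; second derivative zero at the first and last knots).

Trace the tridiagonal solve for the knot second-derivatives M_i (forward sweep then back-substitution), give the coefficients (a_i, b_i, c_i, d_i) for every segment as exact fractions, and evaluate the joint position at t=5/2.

Δ: Δ0=6, Δ1=-1, Δ2=-3, Δ3=4, Δ4=-3
row 1: diag=4, rhs=-42; c'=1/4, d'=-21/2
row 2: denom=6−1·1/4=23/4; d'=(-12−1·-21/2)/(23/4)=-6/23
row 3: denom=6−2·8/23=122/23; d'=(42−2·-6/23)/(122/23)=489/61
row 4: denom=4−1·23/122=465/122; d'=(-42−1·489/61)/(465/122)=-2034/155
back: M4=-2034/155
back: M3=489/61−23/122·-2034/155=1626/155
back: M2=-6/23−8/23·1626/155=-606/155
back: M1=-21/2−1/4·-606/155=-1476/155
M: M0=0, M1=-1476/155, M2=-606/155, M3=1626/155, M4=-2034/155, M5=0
seg 0: a=-3, c=M0/2=0, d=(M1−M0)/(6·1)=-246/155, b=Δ0−h0·(2M0+M1)/6=1176/155
seg 1: a=3, c=M1/2=-738/155, d=(M2−M1)/(6·1)=29/31, b=Δ1−h1·(2M1+M2)/6=438/155
seg 2: a=2, c=M2/2=-303/155, d=(M3−M2)/(6·2)=6/5, b=Δ2−h2·(2M2+M3)/6=-603/155
seg 3: a=-4, c=M3/2=813/155, d=(M4−M3)/(6·1)=-122/31, b=Δ3−h3·(2M3+M4)/6=417/155
seg 4: a=0, c=M4/2=-1017/155, d=(M5−M4)/(6·1)=339/155, b=Δ4−h4·(2M4+M5)/6=213/155
t_q=5/2 → seg 2, τ=1/2; S=2+-603/155·τ+-303/155·τ²+6/5·τ³=-44/155

  seg 0: a=-3 b=1176/155 c=0 d=-246/155
  seg 1: a=3 b=438/155 c=-738/155 d=29/31
  seg 2: a=2 b=-603/155 c=-303/155 d=6/5
  seg 3: a=-4 b=417/155 c=813/155 d=-122/31
  seg 4: a=0 b=213/155 c=-1017/155 d=339/155
S(5/2) = -44/155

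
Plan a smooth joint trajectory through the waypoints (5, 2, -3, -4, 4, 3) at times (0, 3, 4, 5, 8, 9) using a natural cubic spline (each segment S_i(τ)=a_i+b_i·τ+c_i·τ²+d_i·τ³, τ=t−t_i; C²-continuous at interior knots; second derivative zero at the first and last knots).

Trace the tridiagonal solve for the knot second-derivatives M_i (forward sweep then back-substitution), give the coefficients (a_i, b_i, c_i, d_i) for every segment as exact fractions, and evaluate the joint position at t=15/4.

  seg 0: a=5 b=1442/1641 c=0 d=-3083/14769
  seg 1: a=2 b=-7807/1641 c=-3083/1641 d=895/547
  seg 2: a=-3 b=-5918/1641 c=4972/1641 d=-695/1641
  seg 3: a=-4 b=647/547 c=2887/1641 d=-6226/14769
  seg 4: a=4 b=195/547 c=-1113/547 d=371/547
S(15/4) = -67727/35008

Δ: Δ0=-1, Δ1=-5, Δ2=-1, Δ3=8/3, Δ4=-1
row 1: diag=8, rhs=-24; c'=1/8, d'=-3
row 2: denom=4−1·1/8=31/8; d'=(24−1·-3)/(31/8)=216/31
row 3: denom=8−1·8/31=240/31; d'=(22−1·216/31)/(240/31)=233/120
row 4: denom=8−3·31/80=547/80; d'=(-22−3·233/120)/(547/80)=-2226/547
back: M4=-2226/547
back: M3=233/120−31/80·-2226/547=5774/1641
back: M2=216/31−8/31·5774/1641=9944/1641
back: M1=-3−1/8·9944/1641=-6166/1641
M: M0=0, M1=-6166/1641, M2=9944/1641, M3=5774/1641, M4=-2226/547, M5=0
seg 0: a=5, c=M0/2=0, d=(M1−M0)/(6·3)=-3083/14769, b=Δ0−h0·(2M0+M1)/6=1442/1641
seg 1: a=2, c=M1/2=-3083/1641, d=(M2−M1)/(6·1)=895/547, b=Δ1−h1·(2M1+M2)/6=-7807/1641
seg 2: a=-3, c=M2/2=4972/1641, d=(M3−M2)/(6·1)=-695/1641, b=Δ2−h2·(2M2+M3)/6=-5918/1641
seg 3: a=-4, c=M3/2=2887/1641, d=(M4−M3)/(6·3)=-6226/14769, b=Δ3−h3·(2M3+M4)/6=647/547
seg 4: a=4, c=M4/2=-1113/547, d=(M5−M4)/(6·1)=371/547, b=Δ4−h4·(2M4+M5)/6=195/547
t_q=15/4 → seg 1, τ=3/4; S=2+-7807/1641·τ+-3083/1641·τ²+895/547·τ³=-67727/35008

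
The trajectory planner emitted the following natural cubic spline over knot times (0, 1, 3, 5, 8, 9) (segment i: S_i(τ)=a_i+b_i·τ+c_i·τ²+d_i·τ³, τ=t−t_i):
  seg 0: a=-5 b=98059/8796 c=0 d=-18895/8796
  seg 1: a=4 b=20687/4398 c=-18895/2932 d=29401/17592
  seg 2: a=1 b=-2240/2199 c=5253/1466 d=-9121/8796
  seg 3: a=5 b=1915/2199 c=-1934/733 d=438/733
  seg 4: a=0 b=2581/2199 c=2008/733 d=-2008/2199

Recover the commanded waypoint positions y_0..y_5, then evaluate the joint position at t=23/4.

y_0 = S_0(0) = a_0 = -5
y_1 = S_1(0) = a_1 = 4
y_2 = S_2(0) = a_2 = 1
y_3 = S_3(0) = a_3 = 5
y_4 = S_4(0) = a_4 = 0
y_5 = S_4(1) = 3
t_q=23/4 is in segment 3 (τ=3/4); S_3(τ)=103701/23456

y_0=-5 y_1=4 y_2=1 y_3=5 y_4=0 y_5=3
S(23/4) = 103701/23456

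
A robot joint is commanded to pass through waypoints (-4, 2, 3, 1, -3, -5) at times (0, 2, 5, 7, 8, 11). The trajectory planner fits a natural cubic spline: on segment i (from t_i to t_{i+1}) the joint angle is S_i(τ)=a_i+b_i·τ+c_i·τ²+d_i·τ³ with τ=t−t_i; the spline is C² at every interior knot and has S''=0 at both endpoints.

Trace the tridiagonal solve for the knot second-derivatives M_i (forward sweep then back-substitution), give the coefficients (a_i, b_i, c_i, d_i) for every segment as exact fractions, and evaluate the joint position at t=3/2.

Δ: Δ0=3, Δ1=1/3, Δ2=-1, Δ3=-4, Δ4=-2/3
row 1: diag=10, rhs=-16; c'=3/10, d'=-8/5
row 2: denom=10−3·3/10=91/10; d'=(-8−3·-8/5)/(91/10)=-32/91
row 3: denom=6−2·20/91=506/91; d'=(-18−2·-32/91)/(506/91)=-787/253
row 4: denom=8−1·91/506=3957/506; d'=(20−1·-787/253)/(3957/506)=3898/1319
back: M4=3898/1319
back: M3=-787/253−91/506·3898/1319=-4804/1319
back: M2=-32/91−20/91·-4804/1319=592/1319
back: M1=-8/5−3/10·592/1319=-2288/1319
M: M0=0, M1=-2288/1319, M2=592/1319, M3=-4804/1319, M4=3898/1319, M5=0
seg 0: a=-4, c=M0/2=0, d=(M1−M0)/(6·2)=-572/3957, b=Δ0−h0·(2M0+M1)/6=14159/3957
seg 1: a=2, c=M1/2=-1144/1319, d=(M2−M1)/(6·3)=160/1319, b=Δ1−h1·(2M1+M2)/6=7295/3957
seg 2: a=3, c=M2/2=296/1319, d=(M3−M2)/(6·2)=-1349/3957, b=Δ2−h2·(2M2+M3)/6=-337/3957
seg 3: a=1, c=M3/2=-2402/1319, d=(M4−M3)/(6·1)=4351/3957, b=Δ3−h3·(2M3+M4)/6=-12973/3957
seg 4: a=-3, c=M4/2=1949/1319, d=(M5−M4)/(6·3)=-1949/11871, b=Δ4−h4·(2M4+M5)/6=-14332/3957
t_q=3/2 → seg 0, τ=3/2; S=-4+14159/3957·τ+0·τ²+-572/3957·τ³=1160/1319

  seg 0: a=-4 b=14159/3957 c=0 d=-572/3957
  seg 1: a=2 b=7295/3957 c=-1144/1319 d=160/1319
  seg 2: a=3 b=-337/3957 c=296/1319 d=-1349/3957
  seg 3: a=1 b=-12973/3957 c=-2402/1319 d=4351/3957
  seg 4: a=-3 b=-14332/3957 c=1949/1319 d=-1949/11871
S(3/2) = 1160/1319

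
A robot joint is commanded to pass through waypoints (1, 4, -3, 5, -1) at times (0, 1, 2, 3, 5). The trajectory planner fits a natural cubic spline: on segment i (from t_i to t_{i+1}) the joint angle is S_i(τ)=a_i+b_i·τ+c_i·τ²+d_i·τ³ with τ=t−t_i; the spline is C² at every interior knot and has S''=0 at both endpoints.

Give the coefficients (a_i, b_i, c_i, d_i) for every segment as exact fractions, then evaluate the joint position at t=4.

  seg 0: a=1 b=589/86 c=0 d=-331/86
  seg 1: a=4 b=-202/43 c=-993/86 d=795/86
  seg 2: a=-3 b=-5/86 c=696/43 d=-699/86
  seg 3: a=5 b=341/43 c=-705/86 d=235/172
S(4) = 1049/172

Δ: Δ0=3, Δ1=-7, Δ2=8, Δ3=-3
row 1: diag=4, rhs=-60; c'=1/4, d'=-15
row 2: denom=4−1·1/4=15/4; d'=(90−1·-15)/(15/4)=28
row 3: denom=6−1·4/15=86/15; d'=(-66−1·28)/(86/15)=-705/43
back: M3=-705/43
back: M2=28−4/15·-705/43=1392/43
back: M1=-15−1/4·1392/43=-993/43
M: M0=0, M1=-993/43, M2=1392/43, M3=-705/43, M4=0
seg 0: a=1, c=M0/2=0, d=(M1−M0)/(6·1)=-331/86, b=Δ0−h0·(2M0+M1)/6=589/86
seg 1: a=4, c=M1/2=-993/86, d=(M2−M1)/(6·1)=795/86, b=Δ1−h1·(2M1+M2)/6=-202/43
seg 2: a=-3, c=M2/2=696/43, d=(M3−M2)/(6·1)=-699/86, b=Δ2−h2·(2M2+M3)/6=-5/86
seg 3: a=5, c=M3/2=-705/86, d=(M4−M3)/(6·2)=235/172, b=Δ3−h3·(2M3+M4)/6=341/43
t_q=4 → seg 3, τ=1; S=5+341/43·τ+-705/86·τ²+235/172·τ³=1049/172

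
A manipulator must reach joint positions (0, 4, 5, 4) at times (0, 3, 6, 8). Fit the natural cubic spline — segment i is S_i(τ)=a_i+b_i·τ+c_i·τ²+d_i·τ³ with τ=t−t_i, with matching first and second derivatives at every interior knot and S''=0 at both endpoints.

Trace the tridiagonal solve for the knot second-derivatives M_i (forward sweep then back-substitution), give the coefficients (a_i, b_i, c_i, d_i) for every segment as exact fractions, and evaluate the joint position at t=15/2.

Δ: Δ0=4/3, Δ1=1/3, Δ2=-1/2
row 1: diag=12, rhs=-6; c'=1/4, d'=-1/2
row 2: denom=10−3·1/4=37/4; d'=(-5−3·-1/2)/(37/4)=-14/37
back: M2=-14/37
back: M1=-1/2−1/4·-14/37=-15/37
M: M0=0, M1=-15/37, M2=-14/37, M3=0
seg 0: a=0, c=M0/2=0, d=(M1−M0)/(6·3)=-5/222, b=Δ0−h0·(2M0+M1)/6=341/222
seg 1: a=4, c=M1/2=-15/74, d=(M2−M1)/(6·3)=1/666, b=Δ1−h1·(2M1+M2)/6=103/111
seg 2: a=5, c=M2/2=-7/37, d=(M3−M2)/(6·2)=7/222, b=Δ2−h2·(2M2+M3)/6=-55/222
t_q=15/2 → seg 2, τ=3/2; S=5+-55/222·τ+-7/37·τ²+7/222·τ³=2551/592

  seg 0: a=0 b=341/222 c=0 d=-5/222
  seg 1: a=4 b=103/111 c=-15/74 d=1/666
  seg 2: a=5 b=-55/222 c=-7/37 d=7/222
S(15/2) = 2551/592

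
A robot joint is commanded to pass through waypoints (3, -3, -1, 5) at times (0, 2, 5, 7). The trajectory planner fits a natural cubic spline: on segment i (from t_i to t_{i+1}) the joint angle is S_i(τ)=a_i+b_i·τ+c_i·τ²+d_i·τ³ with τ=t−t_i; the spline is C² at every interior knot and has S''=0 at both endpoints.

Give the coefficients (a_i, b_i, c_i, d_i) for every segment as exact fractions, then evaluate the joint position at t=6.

  seg 0: a=3 b=-997/273 c=0 d=89/546
  seg 1: a=-3 b=-463/273 c=89/91 d=-4/63
  seg 2: a=-1 b=671/273 c=37/91 d=-37/546
S(6) = 327/182

Δ: Δ0=-3, Δ1=2/3, Δ2=3
row 1: diag=10, rhs=22; c'=3/10, d'=11/5
row 2: denom=10−3·3/10=91/10; d'=(14−3·11/5)/(91/10)=74/91
back: M2=74/91
back: M1=11/5−3/10·74/91=178/91
M: M0=0, M1=178/91, M2=74/91, M3=0
seg 0: a=3, c=M0/2=0, d=(M1−M0)/(6·2)=89/546, b=Δ0−h0·(2M0+M1)/6=-997/273
seg 1: a=-3, c=M1/2=89/91, d=(M2−M1)/(6·3)=-4/63, b=Δ1−h1·(2M1+M2)/6=-463/273
seg 2: a=-1, c=M2/2=37/91, d=(M3−M2)/(6·2)=-37/546, b=Δ2−h2·(2M2+M3)/6=671/273
t_q=6 → seg 2, τ=1; S=-1+671/273·τ+37/91·τ²+-37/546·τ³=327/182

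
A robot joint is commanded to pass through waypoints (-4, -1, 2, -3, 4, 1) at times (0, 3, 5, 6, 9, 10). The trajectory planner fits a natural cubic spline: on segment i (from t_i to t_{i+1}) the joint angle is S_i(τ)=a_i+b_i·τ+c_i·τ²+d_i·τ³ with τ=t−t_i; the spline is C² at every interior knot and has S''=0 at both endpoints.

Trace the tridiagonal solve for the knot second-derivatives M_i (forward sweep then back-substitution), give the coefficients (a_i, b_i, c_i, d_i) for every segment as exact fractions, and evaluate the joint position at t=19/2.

Δ: Δ0=1, Δ1=3/2, Δ2=-5, Δ3=7/3, Δ4=-3
row 1: diag=10, rhs=3; c'=1/5, d'=3/10
row 2: denom=6−2·1/5=28/5; d'=(-39−2·3/10)/(28/5)=-99/14
row 3: denom=8−1·5/28=219/28; d'=(44−1·-99/14)/(219/28)=1430/219
row 4: denom=8−3·28/73=500/73; d'=(-32−3·1430/219)/(500/73)=-1883/250
back: M4=-1883/250
back: M3=1430/219−28/73·-1883/250=3532/375
back: M2=-99/14−5/28·3532/375=-1313/150
back: M1=3/10−1/5·-1313/150=769/375
M: M0=0, M1=769/375, M2=-1313/150, M3=3532/375, M4=-1883/250, M5=0
seg 0: a=-4, c=M0/2=0, d=(M1−M0)/(6·3)=769/6750, b=Δ0−h0·(2M0+M1)/6=-19/750
seg 1: a=-1, c=M1/2=769/750, d=(M2−M1)/(6·2)=-2701/3000, b=Δ1−h1·(2M1+M2)/6=1144/375
seg 2: a=2, c=M2/2=-1313/300, d=(M3−M2)/(6·1)=4543/1500, b=Δ2−h2·(2M2+M3)/6=-913/250
seg 3: a=-3, c=M3/2=1766/375, d=(M4−M3)/(6·3)=-12713/13500, b=Δ3−h3·(2M3+M4)/6=-4979/1500
seg 4: a=4, c=M4/2=-1883/500, d=(M5−M4)/(6·1)=1883/1500, b=Δ4−h4·(2M4+M5)/6=-367/750
t_q=19/2 → seg 4, τ=1/2; S=4+-367/750·τ+-1883/500·τ²+1883/1500·τ³=11883/4000

  seg 0: a=-4 b=-19/750 c=0 d=769/6750
  seg 1: a=-1 b=1144/375 c=769/750 d=-2701/3000
  seg 2: a=2 b=-913/250 c=-1313/300 d=4543/1500
  seg 3: a=-3 b=-4979/1500 c=1766/375 d=-12713/13500
  seg 4: a=4 b=-367/750 c=-1883/500 d=1883/1500
S(19/2) = 11883/4000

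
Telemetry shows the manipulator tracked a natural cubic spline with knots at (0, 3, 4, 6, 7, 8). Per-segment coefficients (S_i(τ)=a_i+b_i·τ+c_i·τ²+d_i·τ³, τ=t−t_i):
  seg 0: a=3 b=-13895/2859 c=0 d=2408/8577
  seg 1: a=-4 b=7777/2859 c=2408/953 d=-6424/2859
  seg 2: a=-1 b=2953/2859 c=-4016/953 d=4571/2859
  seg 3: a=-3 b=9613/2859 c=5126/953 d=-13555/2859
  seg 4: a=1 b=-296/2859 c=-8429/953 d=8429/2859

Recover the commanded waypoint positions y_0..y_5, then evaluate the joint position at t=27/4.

y_0 = S_0(0) = a_0 = 3
y_1 = S_1(0) = a_1 = -4
y_2 = S_2(0) = a_2 = -1
y_3 = S_3(0) = a_3 = -3
y_4 = S_4(0) = a_4 = 1
y_5 = S_4(1) = -5
t_q=27/4 is in segment 3 (τ=3/4); S_3(τ)=33373/60992

y_0=3 y_1=-4 y_2=-1 y_3=-3 y_4=1 y_5=-5
S(27/4) = 33373/60992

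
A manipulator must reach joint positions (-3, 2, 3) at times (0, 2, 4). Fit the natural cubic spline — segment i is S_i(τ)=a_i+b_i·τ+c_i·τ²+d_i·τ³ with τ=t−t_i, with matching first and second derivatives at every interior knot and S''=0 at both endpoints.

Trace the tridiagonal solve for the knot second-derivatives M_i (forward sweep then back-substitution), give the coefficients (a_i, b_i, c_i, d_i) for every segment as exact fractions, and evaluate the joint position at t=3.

Δ: Δ0=5/2, Δ1=1/2
row 1: diag=8, rhs=-12; c'=1/4, d'=-3/2
back: M1=-3/2
M: M0=0, M1=-3/2, M2=0
seg 0: a=-3, c=M0/2=0, d=(M1−M0)/(6·2)=-1/8, b=Δ0−h0·(2M0+M1)/6=3
seg 1: a=2, c=M1/2=-3/4, d=(M2−M1)/(6·2)=1/8, b=Δ1−h1·(2M1+M2)/6=3/2
t_q=3 → seg 1, τ=1; S=2+3/2·τ+-3/4·τ²+1/8·τ³=23/8

  seg 0: a=-3 b=3 c=0 d=-1/8
  seg 1: a=2 b=3/2 c=-3/4 d=1/8
S(3) = 23/8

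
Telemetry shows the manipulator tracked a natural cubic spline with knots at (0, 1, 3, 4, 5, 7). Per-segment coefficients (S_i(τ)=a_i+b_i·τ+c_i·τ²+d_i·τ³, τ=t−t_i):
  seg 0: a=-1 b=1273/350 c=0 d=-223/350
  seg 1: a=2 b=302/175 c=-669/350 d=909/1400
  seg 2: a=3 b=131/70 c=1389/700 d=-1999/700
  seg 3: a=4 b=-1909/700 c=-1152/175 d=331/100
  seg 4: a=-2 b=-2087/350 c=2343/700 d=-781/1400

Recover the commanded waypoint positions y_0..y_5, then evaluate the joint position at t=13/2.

y_0 = S_0(0) = a_0 = -1
y_1 = S_1(0) = a_1 = 2
y_2 = S_2(0) = a_2 = 3
y_3 = S_3(0) = a_3 = 4
y_4 = S_4(0) = a_4 = -2
y_5 = S_4(2) = -5
t_q=13/2 is in segment 4 (τ=3/2); S_4(τ)=-11863/2240

y_0=-1 y_1=2 y_2=3 y_3=4 y_4=-2 y_5=-5
S(13/2) = -11863/2240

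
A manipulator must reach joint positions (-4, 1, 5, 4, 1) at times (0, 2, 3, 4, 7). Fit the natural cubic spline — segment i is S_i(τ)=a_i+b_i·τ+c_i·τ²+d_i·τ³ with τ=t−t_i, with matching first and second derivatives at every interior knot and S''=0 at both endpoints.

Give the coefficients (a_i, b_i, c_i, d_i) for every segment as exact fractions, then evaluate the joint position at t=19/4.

  seg 0: a=-4 b=136/89 c=0 d=173/712
  seg 1: a=1 b=791/178 c=519/356 d=-677/356
  seg 2: a=5 b=589/356 c=-378/89 d=567/356
  seg 3: a=4 b=-367/178 c=189/356 d=-21/356
S(19/4) = 62141/22784

Δ: Δ0=5/2, Δ1=4, Δ2=-1, Δ3=-1
row 1: diag=6, rhs=9; c'=1/6, d'=3/2
row 2: denom=4−1·1/6=23/6; d'=(-30−1·3/2)/(23/6)=-189/23
row 3: denom=8−1·6/23=178/23; d'=(0−1·-189/23)/(178/23)=189/178
back: M3=189/178
back: M2=-189/23−6/23·189/178=-756/89
back: M1=3/2−1/6·-756/89=519/178
M: M0=0, M1=519/178, M2=-756/89, M3=189/178, M4=0
seg 0: a=-4, c=M0/2=0, d=(M1−M0)/(6·2)=173/712, b=Δ0−h0·(2M0+M1)/6=136/89
seg 1: a=1, c=M1/2=519/356, d=(M2−M1)/(6·1)=-677/356, b=Δ1−h1·(2M1+M2)/6=791/178
seg 2: a=5, c=M2/2=-378/89, d=(M3−M2)/(6·1)=567/356, b=Δ2−h2·(2M2+M3)/6=589/356
seg 3: a=4, c=M3/2=189/356, d=(M4−M3)/(6·3)=-21/356, b=Δ3−h3·(2M3+M4)/6=-367/178
t_q=19/4 → seg 3, τ=3/4; S=4+-367/178·τ+189/356·τ²+-21/356·τ³=62141/22784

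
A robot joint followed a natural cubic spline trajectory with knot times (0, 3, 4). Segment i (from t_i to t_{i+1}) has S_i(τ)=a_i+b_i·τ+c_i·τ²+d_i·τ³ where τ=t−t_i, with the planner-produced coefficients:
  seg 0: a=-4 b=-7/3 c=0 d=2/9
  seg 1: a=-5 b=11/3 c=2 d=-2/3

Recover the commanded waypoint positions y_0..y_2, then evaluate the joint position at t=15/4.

y_0 = S_0(0) = a_0 = -4
y_1 = S_1(0) = a_1 = -5
y_2 = S_1(1) = 0
t_q=15/4 is in segment 1 (τ=3/4); S_1(τ)=-45/32

y_0=-4 y_1=-5 y_2=0
S(15/4) = -45/32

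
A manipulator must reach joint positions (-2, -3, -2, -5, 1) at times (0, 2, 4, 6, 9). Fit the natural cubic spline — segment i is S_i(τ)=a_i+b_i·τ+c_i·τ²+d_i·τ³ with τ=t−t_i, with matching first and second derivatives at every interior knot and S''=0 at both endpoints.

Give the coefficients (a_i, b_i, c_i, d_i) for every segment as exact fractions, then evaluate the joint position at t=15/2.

Δ: Δ0=-1/2, Δ1=1/2, Δ2=-3/2, Δ3=2
row 1: diag=8, rhs=6; c'=1/4, d'=3/4
row 2: denom=8−2·1/4=15/2; d'=(-12−2·3/4)/(15/2)=-9/5
row 3: denom=10−2·4/15=142/15; d'=(21−2·-9/5)/(142/15)=369/142
back: M3=369/142
back: M2=-9/5−4/15·369/142=-177/71
back: M1=3/4−1/4·-177/71=195/142
M: M0=0, M1=195/142, M2=-177/71, M3=369/142, M4=0
seg 0: a=-2, c=M0/2=0, d=(M1−M0)/(6·2)=65/568, b=Δ0−h0·(2M0+M1)/6=-68/71
seg 1: a=-3, c=M1/2=195/284, d=(M2−M1)/(6·2)=-183/568, b=Δ1−h1·(2M1+M2)/6=59/142
seg 2: a=-2, c=M2/2=-177/142, d=(M3−M2)/(6·2)=241/568, b=Δ2−h2·(2M2+M3)/6=-50/71
seg 3: a=-5, c=M3/2=369/284, d=(M4−M3)/(6·3)=-41/284, b=Δ3−h3·(2M3+M4)/6=-85/142
t_q=15/2 → seg 3, τ=3/2; S=-5+-85/142·τ+369/284·τ²+-41/284·τ³=-7865/2272

  seg 0: a=-2 b=-68/71 c=0 d=65/568
  seg 1: a=-3 b=59/142 c=195/284 d=-183/568
  seg 2: a=-2 b=-50/71 c=-177/142 d=241/568
  seg 3: a=-5 b=-85/142 c=369/284 d=-41/284
S(15/2) = -7865/2272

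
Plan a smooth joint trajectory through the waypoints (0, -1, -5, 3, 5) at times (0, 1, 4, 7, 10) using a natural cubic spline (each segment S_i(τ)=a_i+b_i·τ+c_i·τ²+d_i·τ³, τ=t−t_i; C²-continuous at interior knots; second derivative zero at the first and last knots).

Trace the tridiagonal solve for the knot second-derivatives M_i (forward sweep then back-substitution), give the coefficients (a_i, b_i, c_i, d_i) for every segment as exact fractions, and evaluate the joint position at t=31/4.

Δ: Δ0=-1, Δ1=-4/3, Δ2=8/3, Δ3=2/3
row 1: diag=8, rhs=-2; c'=3/8, d'=-1/4
row 2: denom=12−3·3/8=87/8; d'=(24−3·-1/4)/(87/8)=66/29
row 3: denom=12−3·8/29=324/29; d'=(-12−3·66/29)/(324/29)=-91/54
back: M3=-91/54
back: M2=66/29−8/29·-91/54=74/27
back: M1=-1/4−3/8·74/27=-23/18
M: M0=0, M1=-23/18, M2=74/27, M3=-91/54, M4=0
seg 0: a=0, c=M0/2=0, d=(M1−M0)/(6·1)=-23/108, b=Δ0−h0·(2M0+M1)/6=-85/108
seg 1: a=-1, c=M1/2=-23/36, d=(M2−M1)/(6·3)=217/972, b=Δ1−h1·(2M1+M2)/6=-77/54
seg 2: a=-5, c=M2/2=37/27, d=(M3−M2)/(6·3)=-239/972, b=Δ2−h2·(2M2+M3)/6=83/108
seg 3: a=3, c=M3/2=-91/108, d=(M4−M3)/(6·3)=91/972, b=Δ3−h3·(2M3+M4)/6=127/54
t_q=31/4 → seg 3, τ=3/4; S=3+127/54·τ+-91/108·τ²+91/972·τ³=3325/768

  seg 0: a=0 b=-85/108 c=0 d=-23/108
  seg 1: a=-1 b=-77/54 c=-23/36 d=217/972
  seg 2: a=-5 b=83/108 c=37/27 d=-239/972
  seg 3: a=3 b=127/54 c=-91/108 d=91/972
S(31/4) = 3325/768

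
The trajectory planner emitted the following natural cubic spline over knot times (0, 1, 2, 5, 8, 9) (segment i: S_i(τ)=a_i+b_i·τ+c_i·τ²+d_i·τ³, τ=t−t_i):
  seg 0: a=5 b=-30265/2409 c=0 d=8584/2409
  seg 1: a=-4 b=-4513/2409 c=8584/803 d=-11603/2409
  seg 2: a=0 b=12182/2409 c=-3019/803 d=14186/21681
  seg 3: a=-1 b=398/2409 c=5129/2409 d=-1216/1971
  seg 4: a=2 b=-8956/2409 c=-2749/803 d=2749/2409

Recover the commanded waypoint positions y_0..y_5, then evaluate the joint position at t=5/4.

y_0=5 y_1=-4 y_2=0 y_3=-1 y_4=2 y_5=-4
S(5/4) = -199169/51392

y_0 = S_0(0) = a_0 = 5
y_1 = S_1(0) = a_1 = -4
y_2 = S_2(0) = a_2 = 0
y_3 = S_3(0) = a_3 = -1
y_4 = S_4(0) = a_4 = 2
y_5 = S_4(1) = -4
t_q=5/4 is in segment 1 (τ=1/4); S_1(τ)=-199169/51392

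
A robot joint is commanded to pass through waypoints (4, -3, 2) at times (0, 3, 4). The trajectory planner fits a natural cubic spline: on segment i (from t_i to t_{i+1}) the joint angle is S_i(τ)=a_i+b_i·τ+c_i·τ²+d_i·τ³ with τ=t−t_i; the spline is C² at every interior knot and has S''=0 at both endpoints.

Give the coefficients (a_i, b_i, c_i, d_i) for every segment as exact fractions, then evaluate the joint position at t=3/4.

Δ: Δ0=-7/3, Δ1=5
row 1: diag=8, rhs=44; c'=1/8, d'=11/2
back: M1=11/2
M: M0=0, M1=11/2, M2=0
seg 0: a=4, c=M0/2=0, d=(M1−M0)/(6·3)=11/36, b=Δ0−h0·(2M0+M1)/6=-61/12
seg 1: a=-3, c=M1/2=11/4, d=(M2−M1)/(6·1)=-11/12, b=Δ1−h1·(2M1+M2)/6=19/6
t_q=3/4 → seg 0, τ=3/4; S=4+-61/12·τ+0·τ²+11/36·τ³=81/256

  seg 0: a=4 b=-61/12 c=0 d=11/36
  seg 1: a=-3 b=19/6 c=11/4 d=-11/12
S(3/4) = 81/256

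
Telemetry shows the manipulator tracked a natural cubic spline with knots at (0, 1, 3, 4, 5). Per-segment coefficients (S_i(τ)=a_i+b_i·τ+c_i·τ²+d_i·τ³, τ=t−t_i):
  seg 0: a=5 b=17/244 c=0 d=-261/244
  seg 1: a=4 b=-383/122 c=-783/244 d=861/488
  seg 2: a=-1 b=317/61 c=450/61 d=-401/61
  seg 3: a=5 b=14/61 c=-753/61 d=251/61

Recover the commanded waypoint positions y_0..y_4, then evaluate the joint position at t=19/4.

y_0 = S_0(0) = a_0 = 5
y_1 = S_1(0) = a_1 = 4
y_2 = S_2(0) = a_2 = -1
y_3 = S_3(0) = a_3 = 5
y_4 = S_3(1) = -3
t_q=19/4 is in segment 3 (τ=3/4); S_3(τ)=-139/3904

y_0=5 y_1=4 y_2=-1 y_3=5 y_4=-3
S(19/4) = -139/3904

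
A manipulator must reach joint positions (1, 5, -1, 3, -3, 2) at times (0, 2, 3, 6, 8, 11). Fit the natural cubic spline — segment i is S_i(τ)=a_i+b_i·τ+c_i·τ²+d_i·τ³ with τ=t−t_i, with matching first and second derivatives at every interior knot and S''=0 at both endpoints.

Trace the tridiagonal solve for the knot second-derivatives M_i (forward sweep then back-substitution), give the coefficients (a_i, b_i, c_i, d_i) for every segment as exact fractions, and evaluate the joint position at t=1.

Δ: Δ0=2, Δ1=-6, Δ2=4/3, Δ3=-3, Δ4=5/3
row 1: diag=6, rhs=-48; c'=1/6, d'=-8
row 2: denom=8−1·1/6=47/6; d'=(44−1·-8)/(47/6)=312/47
row 3: denom=10−3·18/47=416/47; d'=(-26−3·312/47)/(416/47)=-83/16
row 4: denom=10−2·47/208=993/104; d'=(28−2·-83/16)/(993/104)=3991/993
back: M4=3991/993
back: M3=-83/16−47/208·3991/993=-6053/993
back: M2=312/47−18/47·-6053/993=2970/331
back: M1=-8−1/6·2970/331=-3143/331
M: M0=0, M1=-3143/331, M2=2970/331, M3=-6053/993, M4=3991/993, M5=0
seg 0: a=1, c=M0/2=0, d=(M1−M0)/(6·2)=-3143/3972, b=Δ0−h0·(2M0+M1)/6=5129/993
seg 1: a=5, c=M1/2=-3143/662, d=(M2−M1)/(6·1)=6113/1986, b=Δ1−h1·(2M1+M2)/6=-4300/993
seg 2: a=-1, c=M2/2=1485/331, d=(M3−M2)/(6·3)=-14963/17874, b=Δ2−h2·(2M2+M3)/6=-9119/1986
seg 3: a=3, c=M3/2=-6053/1986, d=(M4−M3)/(6·2)=279/331, b=Δ3−h3·(2M3+M4)/6=-274/993
seg 4: a=-3, c=M4/2=3991/1986, d=(M5−M4)/(6·3)=-3991/17874, b=Δ4−h4·(2M4+M5)/6=-2336/993
t_q=1 → seg 0, τ=1; S=1+5129/993·τ+0·τ²+-3143/3972·τ³=7115/1324

  seg 0: a=1 b=5129/993 c=0 d=-3143/3972
  seg 1: a=5 b=-4300/993 c=-3143/662 d=6113/1986
  seg 2: a=-1 b=-9119/1986 c=1485/331 d=-14963/17874
  seg 3: a=3 b=-274/993 c=-6053/1986 d=279/331
  seg 4: a=-3 b=-2336/993 c=3991/1986 d=-3991/17874
S(1) = 7115/1324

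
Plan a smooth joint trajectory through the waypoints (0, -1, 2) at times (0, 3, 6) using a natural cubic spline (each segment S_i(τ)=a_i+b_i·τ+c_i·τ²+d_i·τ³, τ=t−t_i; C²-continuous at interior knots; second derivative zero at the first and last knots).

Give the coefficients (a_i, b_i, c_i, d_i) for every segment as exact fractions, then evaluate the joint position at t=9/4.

Δ: Δ0=-1/3, Δ1=1
row 1: diag=12, rhs=8; c'=1/4, d'=2/3
back: M1=2/3
M: M0=0, M1=2/3, M2=0
seg 0: a=0, c=M0/2=0, d=(M1−M0)/(6·3)=1/27, b=Δ0−h0·(2M0+M1)/6=-2/3
seg 1: a=-1, c=M1/2=1/3, d=(M2−M1)/(6·3)=-1/27, b=Δ1−h1·(2M1+M2)/6=1/3
t_q=9/4 → seg 0, τ=9/4; S=0+-2/3·τ+0·τ²+1/27·τ³=-69/64

  seg 0: a=0 b=-2/3 c=0 d=1/27
  seg 1: a=-1 b=1/3 c=1/3 d=-1/27
S(9/4) = -69/64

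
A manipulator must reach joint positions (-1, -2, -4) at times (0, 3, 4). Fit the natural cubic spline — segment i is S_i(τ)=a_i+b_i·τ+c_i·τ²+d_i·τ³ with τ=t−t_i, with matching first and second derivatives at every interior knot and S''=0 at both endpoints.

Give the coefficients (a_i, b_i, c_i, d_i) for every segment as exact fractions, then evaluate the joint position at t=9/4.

  seg 0: a=-1 b=7/24 c=0 d=-5/72
  seg 1: a=-2 b=-19/12 c=-5/8 d=5/24
S(9/4) = -581/512

Δ: Δ0=-1/3, Δ1=-2
row 1: diag=8, rhs=-10; c'=1/8, d'=-5/4
back: M1=-5/4
M: M0=0, M1=-5/4, M2=0
seg 0: a=-1, c=M0/2=0, d=(M1−M0)/(6·3)=-5/72, b=Δ0−h0·(2M0+M1)/6=7/24
seg 1: a=-2, c=M1/2=-5/8, d=(M2−M1)/(6·1)=5/24, b=Δ1−h1·(2M1+M2)/6=-19/12
t_q=9/4 → seg 0, τ=9/4; S=-1+7/24·τ+0·τ²+-5/72·τ³=-581/512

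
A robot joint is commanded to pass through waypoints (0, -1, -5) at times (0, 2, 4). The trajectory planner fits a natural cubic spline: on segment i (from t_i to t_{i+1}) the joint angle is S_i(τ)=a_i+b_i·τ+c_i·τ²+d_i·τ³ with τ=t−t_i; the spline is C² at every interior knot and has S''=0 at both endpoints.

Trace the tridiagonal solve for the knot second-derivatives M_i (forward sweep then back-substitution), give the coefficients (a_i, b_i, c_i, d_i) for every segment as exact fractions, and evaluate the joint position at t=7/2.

  seg 0: a=0 b=-1/8 c=0 d=-3/32
  seg 1: a=-1 b=-5/4 c=-9/16 d=3/32
S(7/2) = -979/256

Δ: Δ0=-1/2, Δ1=-2
row 1: diag=8, rhs=-9; c'=1/4, d'=-9/8
back: M1=-9/8
M: M0=0, M1=-9/8, M2=0
seg 0: a=0, c=M0/2=0, d=(M1−M0)/(6·2)=-3/32, b=Δ0−h0·(2M0+M1)/6=-1/8
seg 1: a=-1, c=M1/2=-9/16, d=(M2−M1)/(6·2)=3/32, b=Δ1−h1·(2M1+M2)/6=-5/4
t_q=7/2 → seg 1, τ=3/2; S=-1+-5/4·τ+-9/16·τ²+3/32·τ³=-979/256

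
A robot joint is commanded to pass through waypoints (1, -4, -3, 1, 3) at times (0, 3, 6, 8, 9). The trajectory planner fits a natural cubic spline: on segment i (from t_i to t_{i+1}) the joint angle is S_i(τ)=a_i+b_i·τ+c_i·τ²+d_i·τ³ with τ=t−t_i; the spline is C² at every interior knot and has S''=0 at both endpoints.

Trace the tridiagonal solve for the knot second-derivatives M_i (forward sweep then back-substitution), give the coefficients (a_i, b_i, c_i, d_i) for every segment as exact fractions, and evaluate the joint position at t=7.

  seg 0: a=1 b=-638/309 c=0 d=41/927
  seg 1: a=-4 b=-269/309 c=41/103 d=1/927
  seg 2: a=-3 b=478/309 c=42/103 d=-28/309
  seg 3: a=1 b=646/309 c=-14/103 d=14/309
S(7) = -117/103

Δ: Δ0=-5/3, Δ1=1/3, Δ2=2, Δ3=2
row 1: diag=12, rhs=12; c'=1/4, d'=1
row 2: denom=10−3·1/4=37/4; d'=(10−3·1)/(37/4)=28/37
row 3: denom=6−2·8/37=206/37; d'=(0−2·28/37)/(206/37)=-28/103
back: M3=-28/103
back: M2=28/37−8/37·-28/103=84/103
back: M1=1−1/4·84/103=82/103
M: M0=0, M1=82/103, M2=84/103, M3=-28/103, M4=0
seg 0: a=1, c=M0/2=0, d=(M1−M0)/(6·3)=41/927, b=Δ0−h0·(2M0+M1)/6=-638/309
seg 1: a=-4, c=M1/2=41/103, d=(M2−M1)/(6·3)=1/927, b=Δ1−h1·(2M1+M2)/6=-269/309
seg 2: a=-3, c=M2/2=42/103, d=(M3−M2)/(6·2)=-28/309, b=Δ2−h2·(2M2+M3)/6=478/309
seg 3: a=1, c=M3/2=-14/103, d=(M4−M3)/(6·1)=14/309, b=Δ3−h3·(2M3+M4)/6=646/309
t_q=7 → seg 2, τ=1; S=-3+478/309·τ+42/103·τ²+-28/309·τ³=-117/103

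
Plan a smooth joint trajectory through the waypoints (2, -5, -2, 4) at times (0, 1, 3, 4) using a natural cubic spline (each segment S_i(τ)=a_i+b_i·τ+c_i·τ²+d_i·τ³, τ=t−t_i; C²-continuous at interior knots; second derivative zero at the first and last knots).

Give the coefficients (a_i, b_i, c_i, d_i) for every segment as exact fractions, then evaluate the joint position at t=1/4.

  seg 0: a=2 b=-133/16 c=0 d=21/16
  seg 1: a=-5 b=-35/8 c=63/16 d=-1/2
  seg 2: a=-2 b=43/8 c=15/16 d=-5/16
S(1/4) = -59/1024

Δ: Δ0=-7, Δ1=3/2, Δ2=6
row 1: diag=6, rhs=51; c'=1/3, d'=17/2
row 2: denom=6−2·1/3=16/3; d'=(27−2·17/2)/(16/3)=15/8
back: M2=15/8
back: M1=17/2−1/3·15/8=63/8
M: M0=0, M1=63/8, M2=15/8, M3=0
seg 0: a=2, c=M0/2=0, d=(M1−M0)/(6·1)=21/16, b=Δ0−h0·(2M0+M1)/6=-133/16
seg 1: a=-5, c=M1/2=63/16, d=(M2−M1)/(6·2)=-1/2, b=Δ1−h1·(2M1+M2)/6=-35/8
seg 2: a=-2, c=M2/2=15/16, d=(M3−M2)/(6·1)=-5/16, b=Δ2−h2·(2M2+M3)/6=43/8
t_q=1/4 → seg 0, τ=1/4; S=2+-133/16·τ+0·τ²+21/16·τ³=-59/1024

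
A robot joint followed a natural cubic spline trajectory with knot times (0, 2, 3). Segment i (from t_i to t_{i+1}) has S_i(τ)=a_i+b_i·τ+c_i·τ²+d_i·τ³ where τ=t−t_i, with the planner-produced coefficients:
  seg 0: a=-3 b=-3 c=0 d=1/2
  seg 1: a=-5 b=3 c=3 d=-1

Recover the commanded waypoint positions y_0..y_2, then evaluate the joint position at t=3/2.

y_0=-3 y_1=-5 y_2=0
S(3/2) = -93/16

y_0 = S_0(0) = a_0 = -3
y_1 = S_1(0) = a_1 = -5
y_2 = S_1(1) = 0
t_q=3/2 is in segment 0 (τ=3/2); S_0(τ)=-93/16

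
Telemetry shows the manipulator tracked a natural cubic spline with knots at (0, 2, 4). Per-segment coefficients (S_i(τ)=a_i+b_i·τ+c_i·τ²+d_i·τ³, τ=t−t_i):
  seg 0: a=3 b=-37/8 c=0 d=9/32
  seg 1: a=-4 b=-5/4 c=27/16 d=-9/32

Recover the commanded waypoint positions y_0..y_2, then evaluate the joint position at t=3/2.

y_0 = S_0(0) = a_0 = 3
y_1 = S_1(0) = a_1 = -4
y_2 = S_1(2) = -2
t_q=3/2 is in segment 0 (τ=3/2); S_0(τ)=-765/256

y_0=3 y_1=-4 y_2=-2
S(3/2) = -765/256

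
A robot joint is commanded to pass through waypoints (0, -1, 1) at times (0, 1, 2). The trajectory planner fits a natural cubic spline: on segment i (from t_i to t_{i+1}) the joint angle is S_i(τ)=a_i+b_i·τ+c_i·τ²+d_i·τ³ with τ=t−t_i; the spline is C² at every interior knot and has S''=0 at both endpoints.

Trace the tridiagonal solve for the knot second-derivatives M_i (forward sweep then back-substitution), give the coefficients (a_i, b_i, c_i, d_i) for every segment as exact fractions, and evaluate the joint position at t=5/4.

Δ: Δ0=-1, Δ1=2
row 1: diag=4, rhs=18; c'=1/4, d'=9/2
back: M1=9/2
M: M0=0, M1=9/2, M2=0
seg 0: a=0, c=M0/2=0, d=(M1−M0)/(6·1)=3/4, b=Δ0−h0·(2M0+M1)/6=-7/4
seg 1: a=-1, c=M1/2=9/4, d=(M2−M1)/(6·1)=-3/4, b=Δ1−h1·(2M1+M2)/6=1/2
t_q=5/4 → seg 1, τ=1/4; S=-1+1/2·τ+9/4·τ²+-3/4·τ³=-191/256

  seg 0: a=0 b=-7/4 c=0 d=3/4
  seg 1: a=-1 b=1/2 c=9/4 d=-3/4
S(5/4) = -191/256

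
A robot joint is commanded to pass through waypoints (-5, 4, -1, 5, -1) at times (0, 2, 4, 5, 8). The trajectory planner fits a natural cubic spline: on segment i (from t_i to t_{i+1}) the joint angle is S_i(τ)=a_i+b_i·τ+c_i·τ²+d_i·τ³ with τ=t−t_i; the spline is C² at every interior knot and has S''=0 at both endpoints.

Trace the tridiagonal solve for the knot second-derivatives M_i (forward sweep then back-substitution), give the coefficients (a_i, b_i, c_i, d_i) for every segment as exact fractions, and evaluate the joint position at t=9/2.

  seg 0: a=-5 b=1255/172 c=0 d=-481/688
  seg 1: a=4 b=-47/43 c=-1443/344 d=1201/688
  seg 2: a=-1 b=529/172 c=270/43 d=-577/172
  seg 3: a=5 b=479/86 c=-651/172 d=217/516
S(9/2) = 2323/1376

Δ: Δ0=9/2, Δ1=-5/2, Δ2=6, Δ3=-2
row 1: diag=8, rhs=-42; c'=1/4, d'=-21/4
row 2: denom=6−2·1/4=11/2; d'=(51−2·-21/4)/(11/2)=123/11
row 3: denom=8−1·2/11=86/11; d'=(-48−1·123/11)/(86/11)=-651/86
back: M3=-651/86
back: M2=123/11−2/11·-651/86=540/43
back: M1=-21/4−1/4·540/43=-1443/172
M: M0=0, M1=-1443/172, M2=540/43, M3=-651/86, M4=0
seg 0: a=-5, c=M0/2=0, d=(M1−M0)/(6·2)=-481/688, b=Δ0−h0·(2M0+M1)/6=1255/172
seg 1: a=4, c=M1/2=-1443/344, d=(M2−M1)/(6·2)=1201/688, b=Δ1−h1·(2M1+M2)/6=-47/43
seg 2: a=-1, c=M2/2=270/43, d=(M3−M2)/(6·1)=-577/172, b=Δ2−h2·(2M2+M3)/6=529/172
seg 3: a=5, c=M3/2=-651/172, d=(M4−M3)/(6·3)=217/516, b=Δ3−h3·(2M3+M4)/6=479/86
t_q=9/2 → seg 2, τ=1/2; S=-1+529/172·τ+270/43·τ²+-577/172·τ³=2323/1376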